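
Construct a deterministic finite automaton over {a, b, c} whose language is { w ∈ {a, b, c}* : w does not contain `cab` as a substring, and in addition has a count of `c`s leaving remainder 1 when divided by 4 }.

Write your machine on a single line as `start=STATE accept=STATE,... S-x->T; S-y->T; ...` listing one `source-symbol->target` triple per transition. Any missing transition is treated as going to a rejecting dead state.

Build one automaton per condition and run them in lockstep. One (4 states) tracks partial matches of the forbidden pattern `cab`; the other (4 states) tracks the count of `c`s modulo 4. Each combined state is a pair, one component from each; accept when both components accept. After merging equivalent states the machine shrinks.
A 13-state machine:
          a    b    c  
>  q0     q0   q0   q1 
 * q1     q2   q3   q4 
 * q2     q3   q5   q4 
 * q3     q3   q3   q4 
   q4     q6   q7   q8 
   q5     q5   q5   q5 
   q6     q7   q5   q8 
   q7     q7   q7   q8 
   q8     q9  q10  q11 
   q9    q10   q5  q11 
   q10   q10  q10  q11 
   q11   q12   q0   q1 
   q12    q0   q5   q1 
(> = start, * = accepting)

start=q0; accept=q1,q2,q3; q0-a->q0; q0-b->q0; q0-c->q1; q1-a->q2; q1-b->q3; q1-c->q4; q2-a->q3; q2-b->q5; q2-c->q4; q3-a->q3; q3-b->q3; q3-c->q4; q4-a->q6; q4-b->q7; q4-c->q8; q5-a->q5; q5-b->q5; q5-c->q5; q6-a->q7; q6-b->q5; q6-c->q8; q7-a->q7; q7-b->q7; q7-c->q8; q8-a->q9; q8-b->q10; q8-c->q11; q9-a->q10; q9-b->q5; q9-c->q11; q10-a->q10; q10-b->q10; q10-c->q11; q11-a->q12; q11-b->q0; q11-c->q1; q12-a->q0; q12-b->q5; q12-c->q1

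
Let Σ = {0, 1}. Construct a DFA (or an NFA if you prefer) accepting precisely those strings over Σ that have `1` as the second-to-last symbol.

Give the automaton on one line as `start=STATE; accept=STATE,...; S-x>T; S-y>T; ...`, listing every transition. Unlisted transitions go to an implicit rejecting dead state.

start=A; accept=F,G; A-0>B; A-1>C; B-0>D; B-1>E; C-0>F; C-1>G; D-0>D; D-1>E; E-0>F; E-1>G; F-0>D; F-1>E; G-0>F; G-1>G

Because acceptance depends on a position counted from the end, the machine has to buffer the most recent 2 symbols. Make each state the string of the last up-to-2 symbols read; on input `x` shift the window left and append `x`. Accept when the buffered window has length 2 and begins with `1`.
With 7 states:
       0  1 
>  A   B  C 
   B   D  E 
   C   F  G 
   D   D  E 
   E   F  G 
 * F   D  E 
 * G   F  G 
(> = start, * = accepting)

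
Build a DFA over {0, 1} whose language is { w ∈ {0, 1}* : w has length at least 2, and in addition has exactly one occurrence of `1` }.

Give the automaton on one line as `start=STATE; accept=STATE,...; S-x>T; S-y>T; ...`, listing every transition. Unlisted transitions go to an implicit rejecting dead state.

Run two small machines in parallel and take their product. The first has 4 states tracking the input length, saturating at 3; the second has 3 states tracking the count of `1`s, saturating at 2. A product state is a pair (one from each), accepting exactly when both do. Equivalent product states are then merged.
       0  1 
>  A   B  C 
   B   B  D 
   C   D  E 
 * D   D  E 
   E   E  E 
(> = start, * = accepting)

start=A; accept=D; A-0>B; A-1>C; B-0>B; B-1>D; C-0>D; C-1>E; D-0>D; D-1>E; E-0>E; E-1>E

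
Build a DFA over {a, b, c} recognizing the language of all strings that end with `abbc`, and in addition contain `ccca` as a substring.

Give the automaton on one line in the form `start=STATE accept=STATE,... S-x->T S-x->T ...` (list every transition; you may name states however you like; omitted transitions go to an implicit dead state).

Run two small machines in parallel and take their product. One (5 states) tracks how much of the suffix `abbc` has currently been matched; the other (5 states) tracks whether and how much of `ccca` has been seen. Each combined state is a pair, one component from each; accept when both components accept. Minimizing collapses redundant product states.
        a   b   c  
>  s0   s0  s0  s1 
   s1   s0  s0  s2 
   s2   s0  s0  s3 
   s3   s4  s0  s3 
   s4   s4  s5  s6 
   s5   s4  s7  s6 
   s6   s4  s6  s6 
   s7   s4  s6  s8 
 * s8   s4  s6  s6 
(> = start, * = accepting)

start=s0 accept=s8 s0-a->s0 s0-b->s0 s0-c->s1 s1-a->s0 s1-b->s0 s1-c->s2 s2-a->s0 s2-b->s0 s2-c->s3 s3-a->s4 s3-b->s0 s3-c->s3 s4-a->s4 s4-b->s5 s4-c->s6 s5-a->s4 s5-b->s7 s5-c->s6 s6-a->s4 s6-b->s6 s6-c->s6 s7-a->s4 s7-b->s6 s7-c->s8 s8-a->s4 s8-b->s6 s8-c->s6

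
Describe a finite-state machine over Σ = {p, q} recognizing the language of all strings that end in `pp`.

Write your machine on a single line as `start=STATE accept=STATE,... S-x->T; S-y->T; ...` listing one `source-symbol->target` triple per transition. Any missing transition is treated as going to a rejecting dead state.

start=s0; accept=s2; s0-p->s1; s0-q->s0; s1-p->s2; s1-q->s0; s2-p->s2; s2-q->s0

Let each state record the length of the longest suffix of the input read so far that is also a prefix of `pp`. s1 means the last symbol is `p`; s2 means the last 2 symbols are `pp`. Accept only at s2, where the string currently ends in `pp`.
3 states suffice.
        p   q  
>  s0   s1  s0 
   s1   s2  s0 
 * s2   s2  s0 
(> = start, * = accepting)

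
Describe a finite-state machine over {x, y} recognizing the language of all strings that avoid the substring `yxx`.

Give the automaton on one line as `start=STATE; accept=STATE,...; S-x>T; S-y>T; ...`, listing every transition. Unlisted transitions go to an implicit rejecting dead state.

start=q0; accept=q0,q1,q2; q0-x>q0; q0-y>q1; q1-x>q2; q1-y>q1; q2-x>q3; q2-y>q1; q3-x>q3; q3-y>q3

This is the complement of 'contains `yxx`'. Use the same substring-matching states — q0 through q3 holding how much of `yxx` has just been matched — but flip the accepting set: everything except the trap q3 accepts.
4 states suffice.
        x   y  
>* q0   q0  q1 
 * q1   q2  q1 
 * q2   q3  q1 
   q3   q3  q3 
(> = start, * = accepting)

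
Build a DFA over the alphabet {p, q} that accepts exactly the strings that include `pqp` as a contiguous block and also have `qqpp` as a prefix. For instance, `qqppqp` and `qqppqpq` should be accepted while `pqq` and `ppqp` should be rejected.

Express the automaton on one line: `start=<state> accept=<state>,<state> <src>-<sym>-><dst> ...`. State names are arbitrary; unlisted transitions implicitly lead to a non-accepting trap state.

Handle the two conditions separately and then intersect. The first has 4 states tracking whether and how much of `pqp` has been seen; the second has 6 states tracking whether the input so far still matches the prefix `qqpp`. A product state is a pair (one from each), accepting exactly when both do. Equivalent product states are then merged.
9 states suffice.
       p  q 
>  A   B  C 
   B   B  B 
   C   B  D 
   D   E  B 
   E   F  B 
   F   F  G 
   G   H  I 
 * H   H  H 
   I   F  I 
(> = start, * = accepting)

start=A accept=H A-p->B A-q->C B-p->B B-q->B C-p->B C-q->D D-p->E D-q->B E-p->F E-q->B F-p->F F-q->G G-p->H G-q->I H-p->H H-q->H I-p->F I-q->I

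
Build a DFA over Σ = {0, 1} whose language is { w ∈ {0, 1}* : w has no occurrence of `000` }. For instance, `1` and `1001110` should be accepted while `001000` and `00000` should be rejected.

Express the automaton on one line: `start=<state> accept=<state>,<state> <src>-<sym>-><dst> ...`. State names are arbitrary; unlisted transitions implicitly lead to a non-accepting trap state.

Track partial matches of the forbidden pattern `000`. State s3 is a dead state reached once `000` has occurred; every other state accepts. s0 means no part of `000` is currently matched.
        0   1  
>* s0   s1  s0 
 * s1   s2  s0 
 * s2   s3  s0 
   s3   s3  s3 
(> = start, * = accepting)

start=s0 accept=s0,s1,s2 s0-0->s1 s0-1->s0 s1-0->s2 s1-1->s0 s2-0->s3 s2-1->s0 s3-0->s3 s3-1->s3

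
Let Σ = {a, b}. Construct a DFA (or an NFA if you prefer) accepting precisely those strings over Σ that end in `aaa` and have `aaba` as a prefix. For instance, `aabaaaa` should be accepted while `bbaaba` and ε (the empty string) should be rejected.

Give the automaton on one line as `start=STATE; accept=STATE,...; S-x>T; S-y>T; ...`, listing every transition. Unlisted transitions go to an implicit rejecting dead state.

Build one automaton per condition and run them in lockstep. The first has 4 states tracking how much of the suffix `aaa` has currently been matched; the second has 6 states tracking whether the input so far still matches the prefix `aaba`. A product state is a pair (one from each), accepting exactly when both do. Minimizing collapses redundant product states.
A 9-state machine:
        a   b  
>  S0   S1  S2 
   S1   S3  S2 
   S2   S2  S2 
   S3   S2  S4 
   S4   S5  S2 
   S5   S6  S7 
   S6   S8  S7 
   S7   S5  S7 
 * S8   S8  S7 
(> = start, * = accepting)

start=S0; accept=S8; S0-a>S1; S0-b>S2; S1-a>S3; S1-b>S2; S2-a>S2; S2-b>S2; S3-a>S2; S3-b>S4; S4-a>S5; S4-b>S2; S5-a>S6; S5-b>S7; S6-a>S8; S6-b>S7; S7-a>S5; S7-b>S7; S8-a>S8; S8-b>S7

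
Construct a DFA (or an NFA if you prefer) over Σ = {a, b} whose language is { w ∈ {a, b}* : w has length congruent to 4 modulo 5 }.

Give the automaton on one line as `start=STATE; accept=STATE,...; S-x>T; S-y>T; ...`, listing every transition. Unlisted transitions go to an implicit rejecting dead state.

start=s0; accept=s4; s0-a>s1; s0-b>s1; s1-a>s2; s1-b>s2; s2-a>s3; s2-b>s3; s3-a>s4; s3-b>s4; s4-a>s0; s4-b>s0

Count input length modulo 5: every symbol advances one step around the cycle s0 → s1 → s2 → s3 → s4 → s0. Accept at s4.
5 states suffice.
        a   b  
>  s0   s1  s1 
   s1   s2  s2 
   s2   s3  s3 
   s3   s4  s4 
 * s4   s0  s0 
(> = start, * = accepting)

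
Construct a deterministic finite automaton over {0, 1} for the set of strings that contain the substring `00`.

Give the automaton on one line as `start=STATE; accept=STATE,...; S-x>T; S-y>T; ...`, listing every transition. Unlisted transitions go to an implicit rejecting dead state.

start=s0; accept=s2; s0-0>s1; s0-1>s0; s1-0>s2; s1-1>s0; s2-0>s2; s2-1>s2

Track how much of `00` has been matched so far: state s0 is no progress, s2 is the absorbing accept state reached once `00` has occurred. Intermediate states record partial matches; on a mismatch, fall back to the longest reusable overlap.
A 3-state machine:
        0   1  
>  s0   s1  s0 
   s1   s2  s0 
 * s2   s2  s2 
(> = start, * = accepting)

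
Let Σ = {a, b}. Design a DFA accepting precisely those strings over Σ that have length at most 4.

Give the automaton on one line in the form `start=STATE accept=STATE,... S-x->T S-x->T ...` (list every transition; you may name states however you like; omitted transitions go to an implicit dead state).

start=q0 accept=q0,q1,q2,q3,q4 q0-a->q1 q0-b->q1 q1-a->q2 q1-b->q2 q2-a->q3 q2-b->q3 q3-a->q4 q3-b->q4 q4-a->q5 q4-b->q5 q5-a->q5 q5-b->q5

We only need to distinguish lengths 0, 1, …, 4, and '>4'. Chain q0 → q1 → q2 → q3 → q4 → q5 on every symbol, with q5 looping. Accepting states: {q0, q1, q2, q3, q4}.
A 6-state machine:
        a   b  
>* q0   q1  q1 
 * q1   q2  q2 
 * q2   q3  q3 
 * q3   q4  q4 
 * q4   q5  q5 
   q5   q5  q5 
(> = start, * = accepting)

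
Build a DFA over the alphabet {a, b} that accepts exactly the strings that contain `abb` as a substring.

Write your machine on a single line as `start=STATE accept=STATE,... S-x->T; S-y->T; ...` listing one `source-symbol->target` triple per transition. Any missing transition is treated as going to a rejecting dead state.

start=q0; accept=q3; q0-a->q1; q0-b->q0; q1-a->q1; q1-b->q2; q2-a->q1; q2-b->q3; q3-a->q3; q3-b->q3

States q0..q2 record the length of the longest prefix of `abb` that matches the current input suffix. Reaching q3 means `abb` has been seen, and we stay there forever. Accept from q3.
        a   b  
>  q0   q1  q0 
   q1   q1  q2 
   q2   q1  q3 
 * q3   q3  q3 
(> = start, * = accepting)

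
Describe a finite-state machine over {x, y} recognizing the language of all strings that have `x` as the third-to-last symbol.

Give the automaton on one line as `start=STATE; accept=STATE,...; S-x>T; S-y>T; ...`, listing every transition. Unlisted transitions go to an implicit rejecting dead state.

start=q0; accept=q7,q8,q9,q10; q0-x>q1; q0-y>q2; q1-x>q3; q1-y>q4; q2-x>q5; q2-y>q6; q3-x>q7; q3-y>q8; q4-x>q9; q4-y>q10; q5-x>q11; q5-y>q12; q6-x>q13; q6-y>q14; q7-x>q7; q7-y>q8; q8-x>q9; q8-y>q10; q9-x>q11; q9-y>q12; q10-x>q13; q10-y>q14; q11-x>q7; q11-y>q8; q12-x>q9; q12-y>q10; q13-x>q11; q13-y>q12; q14-x>q13; q14-y>q14

Because acceptance depends on a position counted from the end, the machine has to buffer the most recent 3 symbols. Make each state the string of the last up-to-3 symbols read; on input `x` shift the window left and append `x`. Accept when the buffered window has length 3 and begins with `x`.
15 states suffice.
          x    y  
>  q0     q1   q2 
   q1     q3   q4 
   q2     q5   q6 
   q3     q7   q8 
   q4     q9  q10 
   q5    q11  q12 
   q6    q13  q14 
 * q7     q7   q8 
 * q8     q9  q10 
 * q9    q11  q12 
 * q10   q13  q14 
   q11    q7   q8 
   q12    q9  q10 
   q13   q11  q12 
   q14   q13  q14 
(> = start, * = accepting)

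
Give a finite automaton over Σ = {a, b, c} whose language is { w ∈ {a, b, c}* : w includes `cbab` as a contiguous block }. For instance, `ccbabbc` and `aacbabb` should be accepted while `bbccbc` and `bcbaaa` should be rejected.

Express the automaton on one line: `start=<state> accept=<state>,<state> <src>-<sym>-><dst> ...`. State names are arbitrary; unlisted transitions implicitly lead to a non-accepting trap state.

start=q0 accept=q4 q0-a->q0 q0-b->q0 q0-c->q1 q1-a->q0 q1-b->q2 q1-c->q1 q2-a->q3 q2-b->q0 q2-c->q1 q3-a->q0 q3-b->q4 q3-c->q1 q4-a->q4 q4-b->q4 q4-c->q4

Track how much of `cbab` has been matched so far: state q0 is no progress, q4 is the absorbing accept state reached once `cbab` has occurred. Intermediate states record partial matches; on a mismatch, fall back to the longest reusable overlap.
A 5-state machine:
        a   b   c  
>  q0   q0  q0  q1 
   q1   q0  q2  q1 
   q2   q3  q0  q1 
   q3   q0  q4  q1 
 * q4   q4  q4  q4 
(> = start, * = accepting)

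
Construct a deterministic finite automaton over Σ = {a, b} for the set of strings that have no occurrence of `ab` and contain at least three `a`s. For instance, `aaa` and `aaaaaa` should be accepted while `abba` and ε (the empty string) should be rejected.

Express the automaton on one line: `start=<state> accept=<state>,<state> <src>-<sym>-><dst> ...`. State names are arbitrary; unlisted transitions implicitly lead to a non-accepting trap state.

start=S0 accept=S4 S0-a->S1 S0-b->S0 S1-a->S2 S1-b->S3 S2-a->S4 S2-b->S3 S3-a->S3 S3-b->S3 S4-a->S4 S4-b->S3

Handle the two conditions separately and then intersect. The first has 3 states tracking partial matches of the forbidden pattern `ab`; the second has 5 states tracking the count of `a`s, saturating at 4. A product state is a pair (one from each), accepting exactly when both do. After merging equivalent states the machine shrinks.
With 5 states:
        a   b  
>  S0   S1  S0 
   S1   S2  S3 
   S2   S4  S3 
   S3   S3  S3 
 * S4   S4  S3 
(> = start, * = accepting)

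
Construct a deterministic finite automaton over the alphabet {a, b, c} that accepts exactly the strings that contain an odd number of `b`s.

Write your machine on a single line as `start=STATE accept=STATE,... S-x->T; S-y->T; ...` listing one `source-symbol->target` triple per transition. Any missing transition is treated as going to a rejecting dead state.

Keep the running count of `b`s modulo 2: each `b` advances along the cycle q0 → q1 → q0 while other symbols loop. Accept at q1.
A 2-state machine:
        a   b   c  
>  q0   q0  q1  q0 
 * q1   q1  q0  q1 
(> = start, * = accepting)

start=q0; accept=q1; q0-a->q0; q0-b->q1; q0-c->q0; q1-a->q1; q1-b->q0; q1-c->q1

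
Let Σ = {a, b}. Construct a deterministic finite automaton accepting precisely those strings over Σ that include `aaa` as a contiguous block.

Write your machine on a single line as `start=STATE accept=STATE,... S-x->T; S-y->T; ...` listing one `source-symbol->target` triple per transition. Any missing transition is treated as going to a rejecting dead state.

States S0..S2 record the length of the longest prefix of `aaa` that matches the current input suffix. Reaching S3 means `aaa` has been seen, and we stay there forever. Accept from S3.
A 4-state machine:
        a   b  
>  S0   S1  S0 
   S1   S2  S0 
   S2   S3  S0 
 * S3   S3  S3 
(> = start, * = accepting)

start=S0; accept=S3; S0-a->S1; S0-b->S0; S1-a->S2; S1-b->S0; S2-a->S3; S2-b->S0; S3-a->S3; S3-b->S3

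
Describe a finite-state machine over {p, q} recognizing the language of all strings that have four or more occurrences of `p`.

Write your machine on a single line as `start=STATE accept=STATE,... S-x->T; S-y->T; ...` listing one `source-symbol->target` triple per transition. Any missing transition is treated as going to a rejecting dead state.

Only the number of `p`s matters, and only up to 5. Make a chain A → B → C → D → E → F advanced by each `p` (with F absorbing); every other symbol self-loops. The accepting set is {E, F}.
With 6 states:
       p  q 
>  A   B  A 
   B   C  B 
   C   D  C 
   D   E  D 
 * E   F  E 
 * F   F  F 
(> = start, * = accepting)

start=A; accept=E,F; A-p->B; A-q->A; B-p->C; B-q->B; C-p->D; C-q->C; D-p->E; D-q->D; E-p->F; E-q->E; F-p->F; F-q->F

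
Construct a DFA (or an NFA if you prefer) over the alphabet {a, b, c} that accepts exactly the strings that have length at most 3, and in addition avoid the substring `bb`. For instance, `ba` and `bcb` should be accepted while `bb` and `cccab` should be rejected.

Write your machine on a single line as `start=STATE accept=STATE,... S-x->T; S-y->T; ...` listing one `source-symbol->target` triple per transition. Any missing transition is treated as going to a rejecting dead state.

start=q0; accept=q0,q1,q2,q3,q4,q6; q0-a->q1; q0-b->q2; q0-c->q1; q1-a->q3; q1-b->q4; q1-c->q3; q2-a->q3; q2-b->q5; q2-c->q3; q3-a->q6; q3-b->q6; q3-c->q6; q4-a->q6; q4-b->q5; q4-c->q6; q5-a->q5; q5-b->q5; q5-c->q5; q6-a->q5; q6-b->q5; q6-c->q5

Handle the two conditions separately and then intersect. The first has 5 states tracking the input length, saturating at 4; the second has 3 states tracking partial matches of the forbidden pattern `bb`. A product state is a pair (one from each), accepting exactly when both do. Equivalent product states are then merged.
        a   b   c  
>* q0   q1  q2  q1 
 * q1   q3  q4  q3 
 * q2   q3  q5  q3 
 * q3   q6  q6  q6 
 * q4   q6  q5  q6 
   q5   q5  q5  q5 
 * q6   q5  q5  q5 
(> = start, * = accepting)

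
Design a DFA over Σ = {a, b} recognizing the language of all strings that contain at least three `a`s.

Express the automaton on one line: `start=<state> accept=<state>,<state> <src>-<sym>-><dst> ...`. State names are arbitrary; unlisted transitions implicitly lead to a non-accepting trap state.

start=s0 accept=s3,s4 s0-a->s1 s0-b->s0 s1-a->s2 s1-b->s1 s2-a->s3 s2-b->s2 s3-a->s4 s3-b->s3 s4-a->s4 s4-b->s4

Only the number of `a`s matters, and only up to 4. Make a chain s0 → s1 → s2 → s3 → s4 advanced by each `a` (with s4 absorbing); every other symbol self-loops. The accepting set is {s3, s4}.
5 states suffice.
        a   b  
>  s0   s1  s0 
   s1   s2  s1 
   s2   s3  s2 
 * s3   s4  s3 
 * s4   s4  s4 
(> = start, * = accepting)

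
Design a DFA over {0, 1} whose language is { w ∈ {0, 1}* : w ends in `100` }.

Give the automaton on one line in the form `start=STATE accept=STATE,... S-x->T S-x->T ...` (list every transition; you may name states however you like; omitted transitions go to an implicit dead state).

start=s0 accept=s3 s0-0->s0 s0-1->s1 s1-0->s2 s1-1->s1 s2-0->s3 s2-1->s1 s3-0->s0 s3-1->s1

Let each state record the length of the longest suffix of the input read so far that is also a prefix of `100`. s1 means the last symbol is `1`; s2 means the last 2 symbols are `10`; s3 means the last 3 symbols are `100`. Accept only at s3, where the string currently ends in `100`.
4 states suffice.
        0   1  
>  s0   s0  s1 
   s1   s2  s1 
   s2   s3  s1 
 * s3   s0  s1 
(> = start, * = accepting)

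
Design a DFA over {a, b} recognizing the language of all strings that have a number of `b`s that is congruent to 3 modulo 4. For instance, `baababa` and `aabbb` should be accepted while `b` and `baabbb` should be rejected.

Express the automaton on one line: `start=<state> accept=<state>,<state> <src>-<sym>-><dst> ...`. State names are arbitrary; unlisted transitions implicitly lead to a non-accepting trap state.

start=q0 accept=q3 q0-a->q0 q0-b->q1 q1-a->q1 q1-b->q2 q2-a->q2 q2-b->q3 q3-a->q3 q3-b->q0

Keep the running count of `b`s modulo 4: each `b` advances along the cycle q0 → q1 → q2 → q3 → q0 while other symbols loop. Accept at q3.
        a   b  
>  q0   q0  q1 
   q1   q1  q2 
   q2   q2  q3 
 * q3   q3  q0 
(> = start, * = accepting)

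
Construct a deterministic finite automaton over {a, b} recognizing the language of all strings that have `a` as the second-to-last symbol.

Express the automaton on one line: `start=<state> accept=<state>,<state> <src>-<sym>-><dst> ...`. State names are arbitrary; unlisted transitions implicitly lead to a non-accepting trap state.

start=q0 accept=q3,q4 q0-a->q1 q0-b->q2 q1-a->q3 q1-b->q4 q2-a->q5 q2-b->q6 q3-a->q3 q3-b->q4 q4-a->q5 q4-b->q6 q5-a->q3 q5-b->q4 q6-a->q5 q6-b->q6

Because acceptance depends on a position counted from the end, the machine has to buffer the most recent 2 symbols. Make each state the string of the last up-to-2 symbols read; on input `x` shift the window left and append `x`. Accept when the buffered window has length 2 and begins with `a`.
7 states suffice.
        a   b  
>  q0   q1  q2 
   q1   q3  q4 
   q2   q5  q6 
 * q3   q3  q4 
 * q4   q5  q6 
   q5   q3  q4 
   q6   q5  q6 
(> = start, * = accepting)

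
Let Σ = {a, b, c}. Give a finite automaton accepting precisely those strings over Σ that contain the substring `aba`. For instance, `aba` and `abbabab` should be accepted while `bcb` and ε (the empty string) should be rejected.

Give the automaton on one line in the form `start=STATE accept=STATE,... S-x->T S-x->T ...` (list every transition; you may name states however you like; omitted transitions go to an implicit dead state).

Track how much of `aba` has been matched so far: state q0 is no progress, q3 is the absorbing accept state reached once `aba` has occurred. Intermediate states record partial matches; on a mismatch, fall back to the longest reusable overlap.
With 4 states:
        a   b   c  
>  q0   q1  q0  q0 
   q1   q1  q2  q0 
   q2   q3  q0  q0 
 * q3   q3  q3  q3 
(> = start, * = accepting)

start=q0 accept=q3 q0-a->q1 q0-b->q0 q0-c->q0 q1-a->q1 q1-b->q2 q1-c->q0 q2-a->q3 q2-b->q0 q2-c->q0 q3-a->q3 q3-b->q3 q3-c->q3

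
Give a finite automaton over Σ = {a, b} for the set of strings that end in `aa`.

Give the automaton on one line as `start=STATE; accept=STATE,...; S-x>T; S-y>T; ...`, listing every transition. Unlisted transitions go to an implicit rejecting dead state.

Remember how much of `aa` the current input suffix matches. State q0 means no match yet; q1 means the last symbol is `a`; q2 means the last 2 symbols are `aa`. Only q2 accepts. On a mismatch, fall back to the longest proper suffix that is still a prefix of `aa`.
3 states suffice.
        a   b  
>  q0   q1  q0 
   q1   q2  q0 
 * q2   q2  q0 
(> = start, * = accepting)

start=q0; accept=q2; q0-a>q1; q0-b>q0; q1-a>q2; q1-b>q0; q2-a>q2; q2-b>q0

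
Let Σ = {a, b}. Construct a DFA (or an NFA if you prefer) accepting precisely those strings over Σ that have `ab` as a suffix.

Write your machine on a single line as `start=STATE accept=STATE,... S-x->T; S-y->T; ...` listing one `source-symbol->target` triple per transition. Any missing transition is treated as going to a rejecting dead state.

Remember how much of `ab` the current input suffix matches. State S0 means no match yet; S1 means the last symbol is `a`; S2 means the last 2 symbols are `ab`. Only S2 accepts. On a mismatch, fall back to the longest proper suffix that is still a prefix of `ab`.
3 states suffice.
        a   b  
>  S0   S1  S0 
   S1   S1  S2 
 * S2   S1  S0 
(> = start, * = accepting)

start=S0; accept=S2; S0-a->S1; S0-b->S0; S1-a->S1; S1-b->S2; S2-a->S1; S2-b->S0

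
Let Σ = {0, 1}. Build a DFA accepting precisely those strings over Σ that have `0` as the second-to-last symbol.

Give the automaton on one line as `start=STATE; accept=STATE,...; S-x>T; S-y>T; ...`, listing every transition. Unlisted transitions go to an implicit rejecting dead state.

start=s0; accept=s3,s4; s0-0>s1; s0-1>s2; s1-0>s3; s1-1>s4; s2-0>s5; s2-1>s6; s3-0>s3; s3-1>s4; s4-0>s5; s4-1>s6; s5-0>s3; s5-1>s4; s6-0>s5; s6-1>s6

Because acceptance depends on a position counted from the end, the machine has to buffer the most recent 2 symbols. Make each state the string of the last up-to-2 symbols read; on input `x` shift the window left and append `x`. Accept when the buffered window has length 2 and begins with `0`.
        0   1  
>  s0   s1  s2 
   s1   s3  s4 
   s2   s5  s6 
 * s3   s3  s4 
 * s4   s5  s6 
   s5   s3  s4 
   s6   s5  s6 
(> = start, * = accepting)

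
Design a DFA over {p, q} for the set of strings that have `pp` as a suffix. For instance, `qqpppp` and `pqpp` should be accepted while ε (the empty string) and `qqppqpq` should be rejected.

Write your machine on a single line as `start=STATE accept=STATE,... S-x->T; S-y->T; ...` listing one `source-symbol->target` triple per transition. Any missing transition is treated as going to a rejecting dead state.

start=s0; accept=s2; s0-p->s1; s0-q->s0; s1-p->s2; s1-q->s0; s2-p->s2; s2-q->s0

Remember how much of `pp` the current input suffix matches. State s0 means no match yet; s1 means the last symbol is `p`; s2 means the last 2 symbols are `pp`. Only s2 accepts. On a mismatch, fall back to the longest proper suffix that is still a prefix of `pp`.
3 states suffice.
        p   q  
>  s0   s1  s0 
   s1   s2  s0 
 * s2   s2  s0 
(> = start, * = accepting)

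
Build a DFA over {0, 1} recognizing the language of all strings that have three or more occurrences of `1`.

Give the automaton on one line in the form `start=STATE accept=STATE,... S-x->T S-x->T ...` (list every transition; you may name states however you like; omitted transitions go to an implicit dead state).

start=S0 accept=S3,S4 S0-0->S0 S0-1->S1 S1-0->S1 S1-1->S2 S2-0->S2 S2-1->S3 S3-0->S3 S3-1->S4 S4-0->S4 S4-1->S4

Count `1`s, saturating at 4: states S0 through S3 mean 0 through 3 `1`s seen; S4 means more than 3. Each `1` increments (capped at S4); other symbols loop. Accept from {S3, S4}.
A 5-state machine:
        0   1  
>  S0   S0  S1 
   S1   S1  S2 
   S2   S2  S3 
 * S3   S3  S4 
 * S4   S4  S4 
(> = start, * = accepting)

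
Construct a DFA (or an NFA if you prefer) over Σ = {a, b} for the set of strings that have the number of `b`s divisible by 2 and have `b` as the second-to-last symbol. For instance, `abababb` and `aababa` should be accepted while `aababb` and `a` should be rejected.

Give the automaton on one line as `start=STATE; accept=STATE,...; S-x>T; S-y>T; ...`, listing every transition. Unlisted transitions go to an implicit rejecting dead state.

start=q0; accept=q3,q5; q0-a>q0; q0-b>q1; q1-a>q2; q1-b>q3; q2-a>q2; q2-b>q4; q3-a>q5; q3-b>q1; q4-a>q5; q4-b>q1; q5-a>q0; q5-b>q1

Handle the two conditions separately and then intersect. The first has 2 states tracking the count of `b`s modulo 2; the second has 7 states tracking the last 2 symbols read. A product state is a pair (one from each), accepting exactly when both do. Equivalent product states are then merged.
A 6-state machine:
        a   b  
>  q0   q0  q1 
   q1   q2  q3 
   q2   q2  q4 
 * q3   q5  q1 
   q4   q5  q1 
 * q5   q0  q1 
(> = start, * = accepting)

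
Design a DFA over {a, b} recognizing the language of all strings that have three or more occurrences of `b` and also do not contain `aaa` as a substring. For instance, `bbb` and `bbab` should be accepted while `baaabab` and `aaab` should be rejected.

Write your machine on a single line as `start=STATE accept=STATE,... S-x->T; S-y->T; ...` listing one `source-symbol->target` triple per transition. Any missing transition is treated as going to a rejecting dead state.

Handle the two conditions separately and then intersect. One (5 states) tracks the count of `b`s, saturating at 4; the other (4 states) tracks partial matches of the forbidden pattern `aaa`. Each combined state is a pair, one component from each; accept when both components accept.
          a    b  
>  q0     q1   q2 
   q1     q3   q2 
   q2     q4   q5 
   q3     q6   q2 
   q4     q7   q5 
   q5     q8   q9 
   q6     q6  q10 
   q7    q10   q5 
   q8    q11   q9 
 * q9    q12  q13 
   q10   q10  q14 
   q11   q14   q9 
 * q12   q15  q13 
 * q13   q16  q13 
   q14   q14  q17 
 * q15   q17  q13 
 * q16   q18  q13 
   q17   q17  q19 
 * q18   q19  q13 
   q19   q19  q19 
(> = start, * = accepting)

start=q0; accept=q9,q12,q13,q15,q16,q18; q0-a->q1; q0-b->q2; q1-a->q3; q1-b->q2; q2-a->q4; q2-b->q5; q3-a->q6; q3-b->q2; q4-a->q7; q4-b->q5; q5-a->q8; q5-b->q9; q6-a->q6; q6-b->q10; q7-a->q10; q7-b->q5; q8-a->q11; q8-b->q9; q9-a->q12; q9-b->q13; q10-a->q10; q10-b->q14; q11-a->q14; q11-b->q9; q12-a->q15; q12-b->q13; q13-a->q16; q13-b->q13; q14-a->q14; q14-b->q17; q15-a->q17; q15-b->q13; q16-a->q18; q16-b->q13; q17-a->q17; q17-b->q19; q18-a->q19; q18-b->q13; q19-a->q19; q19-b->q19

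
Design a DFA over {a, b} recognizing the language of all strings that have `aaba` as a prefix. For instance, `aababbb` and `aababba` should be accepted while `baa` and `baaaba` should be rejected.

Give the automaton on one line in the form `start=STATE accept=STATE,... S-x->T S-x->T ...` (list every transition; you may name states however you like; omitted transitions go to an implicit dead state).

Check the first 4 symbols one by one: q0 through q3 record how many have matched `aaba` so far; any wrong symbol goes to the dead state q5. After all 4 match we enter the accepting sink q4.
A 6-state machine:
        a   b  
>  q0   q1  q5 
   q1   q2  q5 
   q2   q5  q3 
   q3   q4  q5 
 * q4   q4  q4 
   q5   q5  q5 
(> = start, * = accepting)

start=q0 accept=q4 q0-a->q1 q0-b->q5 q1-a->q2 q1-b->q5 q2-a->q5 q2-b->q3 q3-a->q4 q3-b->q5 q4-a->q4 q4-b->q4 q5-a->q5 q5-b->q5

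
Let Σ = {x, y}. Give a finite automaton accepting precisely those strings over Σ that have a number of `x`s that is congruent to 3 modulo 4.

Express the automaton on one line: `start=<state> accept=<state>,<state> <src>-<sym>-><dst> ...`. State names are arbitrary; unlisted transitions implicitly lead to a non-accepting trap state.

start=s0 accept=s3 s0-x->s1 s0-y->s0 s1-x->s2 s1-y->s1 s2-x->s3 s2-y->s2 s3-x->s0 s3-y->s3

Keep the running count of `x`s modulo 4: each `x` advances along the cycle s0 → s1 → s2 → s3 → s0 while other symbols loop. Accept at s3.
        x   y  
>  s0   s1  s0 
   s1   s2  s1 
   s2   s3  s2 
 * s3   s0  s3 
(> = start, * = accepting)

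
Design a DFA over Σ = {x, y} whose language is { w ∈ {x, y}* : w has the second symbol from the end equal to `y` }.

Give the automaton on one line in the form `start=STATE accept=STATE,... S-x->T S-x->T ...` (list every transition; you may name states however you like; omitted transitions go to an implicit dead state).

Because acceptance depends on a position counted from the end, the machine has to buffer the most recent 2 symbols. Make each state the string of the last up-to-2 symbols read; on input `x` shift the window left and append `x`. Accept when the buffered window has length 2 and begins with `y`.
With 7 states:
        x   y  
>  q0   q1  q2 
   q1   q3  q4 
   q2   q5  q6 
   q3   q3  q4 
   q4   q5  q6 
 * q5   q3  q4 
 * q6   q5  q6 
(> = start, * = accepting)

start=q0 accept=q5,q6 q0-x->q1 q0-y->q2 q1-x->q3 q1-y->q4 q2-x->q5 q2-y->q6 q3-x->q3 q3-y->q4 q4-x->q5 q4-y->q6 q5-x->q3 q5-y->q4 q6-x->q5 q6-y->q6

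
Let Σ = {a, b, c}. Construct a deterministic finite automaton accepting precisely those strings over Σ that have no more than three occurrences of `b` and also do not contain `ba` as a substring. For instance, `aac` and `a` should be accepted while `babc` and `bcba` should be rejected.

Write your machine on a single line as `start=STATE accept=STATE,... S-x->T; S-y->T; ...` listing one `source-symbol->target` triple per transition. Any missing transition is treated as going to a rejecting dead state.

start=q0; accept=q0,q1,q3,q4,q6,q7,q10; q0-a->q0; q0-b->q1; q0-c->q0; q1-a->q2; q1-b->q3; q1-c->q4; q2-a->q2; q2-b->q5; q2-c->q2; q3-a->q5; q3-b->q6; q3-c->q7; q4-a->q4; q4-b->q3; q4-c->q4; q5-a->q5; q5-b->q8; q5-c->q5; q6-a->q8; q6-b->q9; q6-c->q10; q7-a->q7; q7-b->q6; q7-c->q7; q8-a->q8; q8-b->q11; q8-c->q8; q9-a->q11; q9-b->q9; q9-c->q12; q10-a->q10; q10-b->q9; q10-c->q10; q11-a->q11; q11-b->q11; q11-c->q11; q12-a->q12; q12-b->q9; q12-c->q12

Run two small machines in parallel and take their product. One (5 states) tracks the count of `b`s, saturating at 4; the other (3 states) tracks partial matches of the forbidden pattern `ba`. Each combined state is a pair, one component from each; accept when both components accept.
A 13-state machine:
          a    b    c  
>* q0     q0   q1   q0 
 * q1     q2   q3   q4 
   q2     q2   q5   q2 
 * q3     q5   q6   q7 
 * q4     q4   q3   q4 
   q5     q5   q8   q5 
 * q6     q8   q9  q10 
 * q7     q7   q6   q7 
   q8     q8  q11   q8 
   q9    q11   q9  q12 
 * q10   q10   q9  q10 
   q11   q11  q11  q11 
   q12   q12   q9  q12 
(> = start, * = accepting)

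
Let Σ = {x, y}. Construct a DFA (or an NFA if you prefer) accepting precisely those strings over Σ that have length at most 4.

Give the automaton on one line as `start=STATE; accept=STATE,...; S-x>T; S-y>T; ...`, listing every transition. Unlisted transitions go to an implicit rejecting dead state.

start=q0; accept=q0,q1,q2,q3,q4; q0-x>q1; q0-y>q1; q1-x>q2; q1-y>q2; q2-x>q3; q2-y>q3; q3-x>q4; q3-y>q4; q4-x>q5; q4-y>q5; q5-x>q5; q5-y>q5

We only need to distinguish lengths 0, 1, …, 4, and '>4'. Chain q0 → q1 → q2 → q3 → q4 → q5 on every symbol, with q5 looping. Accepting states: {q0, q1, q2, q3, q4}.
6 states suffice.
        x   y  
>* q0   q1  q1 
 * q1   q2  q2 
 * q2   q3  q3 
 * q3   q4  q4 
 * q4   q5  q5 
   q5   q5  q5 
(> = start, * = accepting)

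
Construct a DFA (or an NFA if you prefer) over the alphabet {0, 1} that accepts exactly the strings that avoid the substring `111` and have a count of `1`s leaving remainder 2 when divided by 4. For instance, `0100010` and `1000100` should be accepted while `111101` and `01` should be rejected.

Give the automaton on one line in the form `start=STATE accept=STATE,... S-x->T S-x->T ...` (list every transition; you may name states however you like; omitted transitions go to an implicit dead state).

start=q0 accept=q3,q4,q5 q0-0->q0 q0-1->q1 q1-0->q2 q1-1->q3 q2-0->q2 q2-1->q4 q3-0->q5 q3-1->q6 q4-0->q5 q4-1->q7 q5-0->q5 q5-1->q8 q6-0->q6 q6-1->q6 q7-0->q9 q7-1->q6 q8-0->q9 q8-1->q10 q9-0->q9 q9-1->q11 q10-0->q0 q10-1->q6 q11-0->q0 q11-1->q12 q12-0->q2 q12-1->q6

Build one automaton per condition and run them in lockstep. One (4 states) tracks partial matches of the forbidden pattern `111`; the other (4 states) tracks the count of `1`s modulo 4. Each combined state is a pair, one component from each; accept when both components accept. Minimizing collapses redundant product states.
          0    1  
>  q0     q0   q1 
   q1     q2   q3 
   q2     q2   q4 
 * q3     q5   q6 
 * q4     q5   q7 
 * q5     q5   q8 
   q6     q6   q6 
   q7     q9   q6 
   q8     q9  q10 
   q9     q9  q11 
   q10    q0   q6 
   q11    q0  q12 
   q12    q2   q6 
(> = start, * = accepting)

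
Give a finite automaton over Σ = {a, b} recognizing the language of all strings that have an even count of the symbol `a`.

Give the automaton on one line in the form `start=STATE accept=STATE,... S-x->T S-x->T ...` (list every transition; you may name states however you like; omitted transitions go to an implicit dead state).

Keep the running count of `a`s modulo 2: each `a` advances along the cycle q0 → q1 → q0 while other symbols loop. Accept at q0.
2 states suffice.
        a   b  
>* q0   q1  q0 
   q1   q0  q1 
(> = start, * = accepting)

start=q0 accept=q0 q0-a->q1 q0-b->q0 q1-a->q0 q1-b->q1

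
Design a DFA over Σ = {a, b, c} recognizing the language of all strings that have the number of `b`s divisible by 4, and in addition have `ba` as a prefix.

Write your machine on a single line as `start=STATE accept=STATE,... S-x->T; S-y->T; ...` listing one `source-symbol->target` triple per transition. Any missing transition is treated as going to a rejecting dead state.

Run two small machines in parallel and take their product. One (4 states) tracks the count of `b`s modulo 4; the other (4 states) tracks whether the input so far still matches the prefix `ba`. Each combined state is a pair, one component from each; accept when both components accept.
With 10 states:
        a   b   c  
>  s0   s1  s2  s1 
   s1   s1  s3  s1 
   s2   s4  s5  s3 
   s3   s3  s5  s3 
   s4   s4  s6  s4 
   s5   s5  s7  s5 
   s6   s6  s8  s6 
   s7   s7  s1  s7 
   s8   s8  s9  s8 
 * s9   s9  s4  s9 
(> = start, * = accepting)

start=s0; accept=s9; s0-a->s1; s0-b->s2; s0-c->s1; s1-a->s1; s1-b->s3; s1-c->s1; s2-a->s4; s2-b->s5; s2-c->s3; s3-a->s3; s3-b->s5; s3-c->s3; s4-a->s4; s4-b->s6; s4-c->s4; s5-a->s5; s5-b->s7; s5-c->s5; s6-a->s6; s6-b->s8; s6-c->s6; s7-a->s7; s7-b->s1; s7-c->s7; s8-a->s8; s8-b->s9; s8-c->s8; s9-a->s9; s9-b->s4; s9-c->s9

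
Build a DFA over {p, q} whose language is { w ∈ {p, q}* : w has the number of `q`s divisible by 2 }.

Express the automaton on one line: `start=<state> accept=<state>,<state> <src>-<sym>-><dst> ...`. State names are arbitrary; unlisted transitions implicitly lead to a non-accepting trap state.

start=s0 accept=s0 s0-p->s0 s0-q->s1 s1-p->s1 s1-q->s0

The only thing that matters is how many `q`s have appeared, reduced mod 2. Use one state per residue: s0 for 0, …, s1 for 1. Reading `q` moves to the next residue; anything else stays put. s0 is accepting.
        p   q  
>* s0   s0  s1 
   s1   s1  s0 
(> = start, * = accepting)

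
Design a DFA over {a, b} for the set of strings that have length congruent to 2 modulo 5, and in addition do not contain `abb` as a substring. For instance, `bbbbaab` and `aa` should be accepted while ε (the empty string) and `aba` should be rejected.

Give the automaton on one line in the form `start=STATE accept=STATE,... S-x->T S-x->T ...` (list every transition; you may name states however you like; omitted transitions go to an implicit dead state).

Run two small machines in parallel and take their product. One (5 states) tracks the input length modulo 5; the other (4 states) tracks partial matches of the forbidden pattern `abb`. Each combined state is a pair, one component from each; accept when both components accept.
          a    b  
>  q0     q1   q2 
   q1     q3   q4 
   q2     q3   q5 
 * q3     q6   q7 
 * q4     q6   q8 
 * q5     q6   q9 
   q6    q10  q11 
   q7    q10  q12 
   q8    q12  q12 
   q9    q10  q13 
   q10   q14  q15 
   q11   q14  q16 
   q12   q16  q16 
   q13   q14   q0 
   q14    q1  q17 
   q15    q1  q18 
   q16   q18  q18 
   q17    q3  q19 
   q18   q19  q19 
   q19    q8   q8 
(> = start, * = accepting)

start=q0 accept=q3,q4,q5 q0-a->q1 q0-b->q2 q1-a->q3 q1-b->q4 q2-a->q3 q2-b->q5 q3-a->q6 q3-b->q7 q4-a->q6 q4-b->q8 q5-a->q6 q5-b->q9 q6-a->q10 q6-b->q11 q7-a->q10 q7-b->q12 q8-a->q12 q8-b->q12 q9-a->q10 q9-b->q13 q10-a->q14 q10-b->q15 q11-a->q14 q11-b->q16 q12-a->q16 q12-b->q16 q13-a->q14 q13-b->q0 q14-a->q1 q14-b->q17 q15-a->q1 q15-b->q18 q16-a->q18 q16-b->q18 q17-a->q3 q17-b->q19 q18-a->q19 q18-b->q19 q19-a->q8 q19-b->q8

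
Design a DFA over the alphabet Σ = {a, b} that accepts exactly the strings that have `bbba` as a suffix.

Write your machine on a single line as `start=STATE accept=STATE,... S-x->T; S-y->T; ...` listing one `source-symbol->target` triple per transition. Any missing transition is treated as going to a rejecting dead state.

start=S0; accept=S4; S0-a->S0; S0-b->S1; S1-a->S0; S1-b->S2; S2-a->S0; S2-b->S3; S3-a->S4; S3-b->S3; S4-a->S0; S4-b->S1

Let each state record the length of the longest suffix of the input read so far that is also a prefix of `bbba`. S1 means the last symbol is `b`; S2 means the last 2 symbols are `bb`; S3 means the last 3 symbols are `bbb`; S4 means the last 4 symbols are `bbba`. Accept only at S4, where the string currently ends in `bbba`.
With 5 states:
        a   b  
>  S0   S0  S1 
   S1   S0  S2 
   S2   S0  S3 
   S3   S4  S3 
 * S4   S0  S1 
(> = start, * = accepting)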